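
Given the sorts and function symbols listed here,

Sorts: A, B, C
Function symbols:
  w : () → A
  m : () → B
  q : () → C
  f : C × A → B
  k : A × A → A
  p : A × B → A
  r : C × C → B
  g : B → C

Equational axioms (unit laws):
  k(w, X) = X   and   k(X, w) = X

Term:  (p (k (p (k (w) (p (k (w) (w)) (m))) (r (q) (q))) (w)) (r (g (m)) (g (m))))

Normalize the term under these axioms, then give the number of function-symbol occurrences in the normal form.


size = 13

1. (p (k (p (k (w) (p (k (w) (w)) (m))) (r (q) (q))) (w)) (r (g (m)) (g (m))))  →  (p (p (k (w) (p (k (w) (w)) (m))) (r (q) (q))) (r (g (m)) (g (m))))
2. (p (p (k (w) (p (k (w) (w)) (m))) (r (q) (q))) (r (g (m)) (g (m))))  →  (p (p (p (k (w) (w)) (m)) (r (q) (q))) (r (g (m)) (g (m))))
3. (p (p (p (k (w) (w)) (m)) (r (q) (q))) (r (g (m)) (g (m))))  →  (p (p (p (w) (m)) (r (q) (q))) (r (g (m)) (g (m))))
normal form: (p (p (p (w) (m)) (r (q) (q))) (r (g (m)) (g (m))))


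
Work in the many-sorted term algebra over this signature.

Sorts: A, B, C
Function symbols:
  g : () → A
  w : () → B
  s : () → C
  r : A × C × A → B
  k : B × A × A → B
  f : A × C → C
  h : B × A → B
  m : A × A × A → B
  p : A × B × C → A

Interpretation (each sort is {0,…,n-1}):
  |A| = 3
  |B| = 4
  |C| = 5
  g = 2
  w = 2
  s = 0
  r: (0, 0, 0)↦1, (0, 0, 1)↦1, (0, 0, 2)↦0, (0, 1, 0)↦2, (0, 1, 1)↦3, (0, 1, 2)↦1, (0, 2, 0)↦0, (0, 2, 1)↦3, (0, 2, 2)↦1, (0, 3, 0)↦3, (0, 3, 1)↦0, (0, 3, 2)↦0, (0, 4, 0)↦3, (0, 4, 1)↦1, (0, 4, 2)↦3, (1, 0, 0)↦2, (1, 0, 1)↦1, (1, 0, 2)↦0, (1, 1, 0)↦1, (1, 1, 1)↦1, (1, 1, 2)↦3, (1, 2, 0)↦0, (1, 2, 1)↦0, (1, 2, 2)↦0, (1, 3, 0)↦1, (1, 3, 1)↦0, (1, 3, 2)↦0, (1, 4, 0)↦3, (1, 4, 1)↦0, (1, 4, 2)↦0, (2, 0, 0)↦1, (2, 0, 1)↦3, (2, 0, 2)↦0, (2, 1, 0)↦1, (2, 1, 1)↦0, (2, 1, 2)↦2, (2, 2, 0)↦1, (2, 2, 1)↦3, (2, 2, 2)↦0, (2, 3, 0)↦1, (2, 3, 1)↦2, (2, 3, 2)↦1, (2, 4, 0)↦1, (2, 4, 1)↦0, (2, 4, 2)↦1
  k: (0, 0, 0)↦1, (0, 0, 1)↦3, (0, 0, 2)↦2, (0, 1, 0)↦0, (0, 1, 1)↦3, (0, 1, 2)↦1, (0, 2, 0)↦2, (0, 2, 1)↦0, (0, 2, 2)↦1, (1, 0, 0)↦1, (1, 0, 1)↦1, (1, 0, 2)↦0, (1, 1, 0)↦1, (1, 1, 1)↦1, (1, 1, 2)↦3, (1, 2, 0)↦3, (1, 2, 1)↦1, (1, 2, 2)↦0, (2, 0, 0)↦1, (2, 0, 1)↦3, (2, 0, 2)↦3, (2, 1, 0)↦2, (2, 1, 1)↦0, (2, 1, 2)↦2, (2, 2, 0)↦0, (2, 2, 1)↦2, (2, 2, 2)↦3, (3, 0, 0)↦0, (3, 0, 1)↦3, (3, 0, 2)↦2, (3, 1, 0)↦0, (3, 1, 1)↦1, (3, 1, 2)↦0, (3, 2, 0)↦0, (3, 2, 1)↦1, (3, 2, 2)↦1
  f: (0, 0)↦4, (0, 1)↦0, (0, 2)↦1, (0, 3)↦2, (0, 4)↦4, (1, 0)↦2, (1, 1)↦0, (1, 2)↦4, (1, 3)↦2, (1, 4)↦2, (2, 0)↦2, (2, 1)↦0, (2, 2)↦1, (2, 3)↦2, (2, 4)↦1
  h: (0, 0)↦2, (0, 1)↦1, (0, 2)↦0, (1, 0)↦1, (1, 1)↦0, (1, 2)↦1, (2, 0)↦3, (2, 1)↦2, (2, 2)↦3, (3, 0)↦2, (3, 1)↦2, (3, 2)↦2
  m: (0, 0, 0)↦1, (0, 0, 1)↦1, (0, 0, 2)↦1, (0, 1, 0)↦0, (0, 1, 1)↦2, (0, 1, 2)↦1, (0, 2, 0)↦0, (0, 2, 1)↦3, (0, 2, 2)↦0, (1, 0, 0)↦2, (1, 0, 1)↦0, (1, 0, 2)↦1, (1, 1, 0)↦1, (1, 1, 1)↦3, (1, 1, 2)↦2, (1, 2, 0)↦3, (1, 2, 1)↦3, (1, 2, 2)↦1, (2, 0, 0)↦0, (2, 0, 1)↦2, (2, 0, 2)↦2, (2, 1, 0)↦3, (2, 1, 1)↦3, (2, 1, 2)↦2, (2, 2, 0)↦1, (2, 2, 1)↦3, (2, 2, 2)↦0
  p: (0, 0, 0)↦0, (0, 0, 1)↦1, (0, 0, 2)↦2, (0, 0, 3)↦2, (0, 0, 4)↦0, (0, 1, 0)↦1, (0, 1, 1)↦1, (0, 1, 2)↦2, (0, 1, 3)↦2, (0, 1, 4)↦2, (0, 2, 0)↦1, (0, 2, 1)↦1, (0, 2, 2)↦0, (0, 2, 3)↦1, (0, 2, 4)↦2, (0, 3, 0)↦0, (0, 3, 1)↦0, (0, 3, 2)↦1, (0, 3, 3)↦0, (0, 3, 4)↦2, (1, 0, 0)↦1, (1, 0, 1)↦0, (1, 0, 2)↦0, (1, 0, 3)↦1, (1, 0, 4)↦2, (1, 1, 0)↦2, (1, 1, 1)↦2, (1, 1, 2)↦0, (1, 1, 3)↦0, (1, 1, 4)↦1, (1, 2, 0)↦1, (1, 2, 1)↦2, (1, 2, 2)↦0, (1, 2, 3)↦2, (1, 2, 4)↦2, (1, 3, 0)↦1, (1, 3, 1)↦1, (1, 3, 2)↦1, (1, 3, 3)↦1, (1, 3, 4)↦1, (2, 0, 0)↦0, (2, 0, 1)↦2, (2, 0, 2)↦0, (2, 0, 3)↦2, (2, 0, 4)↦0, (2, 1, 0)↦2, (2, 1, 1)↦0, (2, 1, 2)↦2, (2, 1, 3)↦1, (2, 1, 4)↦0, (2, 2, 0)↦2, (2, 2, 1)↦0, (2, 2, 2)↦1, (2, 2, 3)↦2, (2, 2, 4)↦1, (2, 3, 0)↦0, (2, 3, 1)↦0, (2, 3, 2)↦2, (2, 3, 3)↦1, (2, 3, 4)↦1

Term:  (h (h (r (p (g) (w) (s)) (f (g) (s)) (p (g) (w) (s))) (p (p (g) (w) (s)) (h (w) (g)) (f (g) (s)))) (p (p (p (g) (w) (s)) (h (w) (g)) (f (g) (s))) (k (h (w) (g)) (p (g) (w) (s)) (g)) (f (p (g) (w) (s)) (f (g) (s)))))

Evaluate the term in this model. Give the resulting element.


value = 2

  g = 2
  w = 2
  s = 0
  (p (g) (w) (s)) = p(2, 2, 0) = 2
  g = 2
  s = 0
  (f (g) (s)) = f(2, 0) = 2
  g = 2
  w = 2
  s = 0
  (p (g) (w) (s)) = p(2, 2, 0) = 2
  (r (p (g) (w) (s)) (f (g) (s)) (p (g) (w) (s))) = r(2, 2, 2) = 0
  g = 2
  w = 2
  s = 0
  (p (g) (w) (s)) = p(2, 2, 0) = 2
  w = 2
  g = 2
  (h (w) (g)) = h(2, 2) = 3
  g = 2
  s = 0
  (f (g) (s)) = f(2, 0) = 2
  (p (p (g) (w) (s)) (h (w) (g)) (f (g) (s))) = p(2, 3, 2) = 2
  (h (r (p (g) (w) (s)) (f (g) (s)) (p (g) (w) (s))) (p (p (g) (w) (s)) (h (w) (g)) (f (g) (s)))) = h(0, 2) = 0
  g = 2
  w = 2
  s = 0
  (p (g) (w) (s)) = p(2, 2, 0) = 2
  w = 2
  g = 2
  (h (w) (g)) = h(2, 2) = 3
  g = 2
  s = 0
  (f (g) (s)) = f(2, 0) = 2
  (p (p (g) (w) (s)) (h (w) (g)) (f (g) (s))) = p(2, 3, 2) = 2
  w = 2
  g = 2
  (h (w) (g)) = h(2, 2) = 3
  g = 2
  w = 2
  s = 0
  (p (g) (w) (s)) = p(2, 2, 0) = 2
  g = 2
  (k (h (w) (g)) (p (g) (w) (s)) (g)) = k(3, 2, 2) = 1
  g = 2
  w = 2
  s = 0
  (p (g) (w) (s)) = p(2, 2, 0) = 2
  g = 2
  s = 0
  (f (g) (s)) = f(2, 0) = 2
  (f (p (g) (w) (s)) (f (g) (s))) = f(2, 2) = 1
  (p (p (p (g) (w) (s)) (h (w) (g)) (f (g) (s))) (k (h (w) (g)) (p (g) (w) (s)) (g)) (f (p (g) (w) (s)) (f (g) (s)))) = p(2, 1, 1) = 0
  (h (h (r (p (g) (w) (s)) (f (g) (s)) (p (g) (w) (s))) (p (p (g) (w) (s)) (h (w) (g)) (f (g) (s)))) (p (p (p (g) (w) (s)) (h (w) (g)) (f (g) (s))) (k (h (w) (g)) (p (g) (w) (s)) (g)) (f (p (g) (w) (s)) (f (g) (s))))) = h(0, 0) = 2


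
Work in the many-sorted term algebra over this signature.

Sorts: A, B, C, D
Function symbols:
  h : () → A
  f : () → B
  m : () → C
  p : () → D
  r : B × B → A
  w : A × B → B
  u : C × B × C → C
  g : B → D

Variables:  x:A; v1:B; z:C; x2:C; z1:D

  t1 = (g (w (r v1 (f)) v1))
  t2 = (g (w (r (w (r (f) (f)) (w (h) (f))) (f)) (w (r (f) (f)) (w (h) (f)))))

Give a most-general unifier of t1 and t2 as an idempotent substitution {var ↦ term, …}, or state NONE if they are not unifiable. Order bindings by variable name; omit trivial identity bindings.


{v1 ↦ (w (r (f) (f)) (w (h) (f)))}


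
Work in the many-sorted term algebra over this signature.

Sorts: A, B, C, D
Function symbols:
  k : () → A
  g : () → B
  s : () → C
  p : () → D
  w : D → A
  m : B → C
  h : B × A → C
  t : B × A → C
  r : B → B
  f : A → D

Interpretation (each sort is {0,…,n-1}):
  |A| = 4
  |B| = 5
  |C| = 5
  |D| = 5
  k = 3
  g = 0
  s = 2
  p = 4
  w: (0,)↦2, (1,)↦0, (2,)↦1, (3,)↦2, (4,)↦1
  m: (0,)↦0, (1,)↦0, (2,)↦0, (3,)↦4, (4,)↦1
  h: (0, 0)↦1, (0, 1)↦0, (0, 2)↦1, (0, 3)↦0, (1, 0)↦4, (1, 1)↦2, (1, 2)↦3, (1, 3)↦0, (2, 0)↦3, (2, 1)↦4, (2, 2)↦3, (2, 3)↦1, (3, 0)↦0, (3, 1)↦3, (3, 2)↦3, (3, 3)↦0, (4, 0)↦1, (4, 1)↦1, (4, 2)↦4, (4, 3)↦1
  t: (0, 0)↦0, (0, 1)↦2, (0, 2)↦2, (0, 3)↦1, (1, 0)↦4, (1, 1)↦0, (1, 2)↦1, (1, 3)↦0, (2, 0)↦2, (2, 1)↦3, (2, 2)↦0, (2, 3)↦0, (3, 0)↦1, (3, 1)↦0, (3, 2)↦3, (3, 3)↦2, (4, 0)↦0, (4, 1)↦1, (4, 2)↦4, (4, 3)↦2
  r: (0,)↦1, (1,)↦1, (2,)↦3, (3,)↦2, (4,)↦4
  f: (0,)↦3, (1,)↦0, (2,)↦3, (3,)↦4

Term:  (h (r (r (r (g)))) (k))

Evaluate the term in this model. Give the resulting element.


  g = 0
  (r (g)) = r(0,) = 1
  (r (r (g))) = r(1,) = 1
  (r (r (r (g)))) = r(1,) = 1
  k = 3
  (h (r (r (r (g)))) (k)) = h(1, 3) = 0

value = 0


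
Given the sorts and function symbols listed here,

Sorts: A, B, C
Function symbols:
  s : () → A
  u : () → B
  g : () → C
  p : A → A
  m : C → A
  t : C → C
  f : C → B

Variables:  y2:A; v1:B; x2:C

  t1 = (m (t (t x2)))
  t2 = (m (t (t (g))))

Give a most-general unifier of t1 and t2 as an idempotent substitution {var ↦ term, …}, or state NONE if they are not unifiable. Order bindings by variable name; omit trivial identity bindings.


{x2 ↦ (g)}


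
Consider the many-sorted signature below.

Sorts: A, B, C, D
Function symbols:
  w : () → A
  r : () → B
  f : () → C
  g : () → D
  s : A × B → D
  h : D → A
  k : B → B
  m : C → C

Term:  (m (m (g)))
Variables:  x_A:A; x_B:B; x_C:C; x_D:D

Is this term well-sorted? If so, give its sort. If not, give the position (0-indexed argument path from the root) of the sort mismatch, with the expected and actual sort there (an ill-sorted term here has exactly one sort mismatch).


ill-sorted at position [0, 0]: expected C, got D

    (g) : D
  (m (g)) : ✗ arg 0 at [0, 0] has sort D, expected C


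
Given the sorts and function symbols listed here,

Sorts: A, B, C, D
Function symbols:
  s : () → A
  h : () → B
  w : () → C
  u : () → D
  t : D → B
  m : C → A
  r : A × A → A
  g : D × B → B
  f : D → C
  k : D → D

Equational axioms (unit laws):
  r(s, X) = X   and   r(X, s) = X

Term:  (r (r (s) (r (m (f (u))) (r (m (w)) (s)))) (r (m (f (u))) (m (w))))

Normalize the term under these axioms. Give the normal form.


normal form = (r (r (m (f (u))) (m (w))) (r (m (f (u))) (m (w))))

1. (r (r (s) (r (m (f (u))) (r (m (w)) (s)))) (r (m (f (u))) (m (w))))  →  (r (r (m (f (u))) (r (m (w)) (s))) (r (m (f (u))) (m (w))))
2. (r (r (m (f (u))) (r (m (w)) (s))) (r (m (f (u))) (m (w))))  →  (r (r (m (f (u))) (m (w))) (r (m (f (u))) (m (w))))


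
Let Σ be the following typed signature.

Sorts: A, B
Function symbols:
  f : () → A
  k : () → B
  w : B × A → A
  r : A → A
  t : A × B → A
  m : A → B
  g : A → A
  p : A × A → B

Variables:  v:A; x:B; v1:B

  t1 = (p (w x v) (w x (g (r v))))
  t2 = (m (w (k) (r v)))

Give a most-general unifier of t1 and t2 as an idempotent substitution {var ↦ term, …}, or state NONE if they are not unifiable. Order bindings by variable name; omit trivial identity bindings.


head clash or occurs-check failure — not unifiable

NONE (not unifiable)


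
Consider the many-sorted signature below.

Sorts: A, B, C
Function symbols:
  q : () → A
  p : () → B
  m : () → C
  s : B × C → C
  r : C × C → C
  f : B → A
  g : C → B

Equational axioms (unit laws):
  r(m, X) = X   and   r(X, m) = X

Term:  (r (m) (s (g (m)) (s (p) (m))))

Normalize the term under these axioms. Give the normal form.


normal form = (s (g (m)) (s (p) (m)))

1. (r (m) (s (g (m)) (s (p) (m))))  →  (s (g (m)) (s (p) (m)))


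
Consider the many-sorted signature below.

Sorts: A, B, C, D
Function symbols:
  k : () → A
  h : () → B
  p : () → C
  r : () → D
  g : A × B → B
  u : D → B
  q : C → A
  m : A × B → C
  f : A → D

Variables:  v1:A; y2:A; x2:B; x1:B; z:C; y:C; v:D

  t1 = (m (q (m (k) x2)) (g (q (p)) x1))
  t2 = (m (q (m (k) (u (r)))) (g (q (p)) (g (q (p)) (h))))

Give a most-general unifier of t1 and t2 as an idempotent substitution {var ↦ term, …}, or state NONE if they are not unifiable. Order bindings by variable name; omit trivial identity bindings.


{x1 ↦ (g (q (p)) (h)), x2 ↦ (u (r))}


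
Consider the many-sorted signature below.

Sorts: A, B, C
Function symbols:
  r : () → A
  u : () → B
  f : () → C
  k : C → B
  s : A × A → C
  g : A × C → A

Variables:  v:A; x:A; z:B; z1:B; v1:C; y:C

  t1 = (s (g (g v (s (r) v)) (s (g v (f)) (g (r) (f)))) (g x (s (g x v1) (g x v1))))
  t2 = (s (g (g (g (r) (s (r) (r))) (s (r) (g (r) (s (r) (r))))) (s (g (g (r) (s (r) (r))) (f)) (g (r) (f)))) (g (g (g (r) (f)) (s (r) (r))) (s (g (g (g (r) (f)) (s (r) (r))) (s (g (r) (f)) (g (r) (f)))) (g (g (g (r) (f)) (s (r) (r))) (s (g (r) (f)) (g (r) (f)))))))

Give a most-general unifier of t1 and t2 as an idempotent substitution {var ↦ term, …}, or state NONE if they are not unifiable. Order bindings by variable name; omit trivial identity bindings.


{v ↦ (g (r) (s (r) (r))), v1 ↦ (s (g (r) (f)) (g (r) (f))), x ↦ (g (g (r) (f)) (s (r) (r)))}


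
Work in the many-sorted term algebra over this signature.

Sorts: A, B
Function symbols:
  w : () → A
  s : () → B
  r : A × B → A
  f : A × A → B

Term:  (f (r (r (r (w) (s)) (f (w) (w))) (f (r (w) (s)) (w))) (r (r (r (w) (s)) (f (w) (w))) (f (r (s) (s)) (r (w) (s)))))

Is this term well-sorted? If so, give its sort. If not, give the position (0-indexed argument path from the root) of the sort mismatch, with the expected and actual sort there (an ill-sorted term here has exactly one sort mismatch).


        (w) : A
        (s) : B
      (r (w) (s)) : A
        (w) : A
        (w) : A
      (f (w) (w)) : B
    (r (r (w) (s)) (f (w) (w))) : A
        (w) : A
        (s) : B
      (r (w) (s)) : A
      (w) : A
    (f (r (w) (s)) (w)) : B
  (r (r (r (w) (s)) (f (w) (w))) (f (r (w) (s)) (w))) : A
        (w) : A
        (s) : B
      (r (w) (s)) : A
        (w) : A
        (w) : A
      (f (w) (w)) : B
    (r (r (w) (s)) (f (w) (w))) : A
        (s) : B
        (s) : B
      (r (s) (s)) : ✗ arg 0 at [1, 1, 0, 0] has sort B, expected A
        (w) : A
        (s) : B
      (r (w) (s)) : A

ill-sorted at position [1, 1, 0, 0]: expected A, got B


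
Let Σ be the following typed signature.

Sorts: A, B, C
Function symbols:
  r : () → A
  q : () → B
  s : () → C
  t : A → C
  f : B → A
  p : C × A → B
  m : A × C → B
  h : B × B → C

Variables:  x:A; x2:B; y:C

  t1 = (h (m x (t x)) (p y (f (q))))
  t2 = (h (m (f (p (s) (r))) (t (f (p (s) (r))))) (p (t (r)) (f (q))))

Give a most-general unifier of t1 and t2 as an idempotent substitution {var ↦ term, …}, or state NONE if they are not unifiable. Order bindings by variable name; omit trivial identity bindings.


{x ↦ (f (p (s) (r))), y ↦ (t (r))}


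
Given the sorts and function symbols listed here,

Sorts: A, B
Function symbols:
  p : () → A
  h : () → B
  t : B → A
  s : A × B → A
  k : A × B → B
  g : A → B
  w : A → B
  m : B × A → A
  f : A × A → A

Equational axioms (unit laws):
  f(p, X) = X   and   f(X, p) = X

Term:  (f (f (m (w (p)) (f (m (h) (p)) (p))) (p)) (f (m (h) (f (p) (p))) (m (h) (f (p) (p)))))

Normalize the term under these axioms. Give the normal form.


normal form = (f (m (w (p)) (m (h) (p))) (f (m (h) (p)) (m (h) (p))))

1. (f (f (m (w (p)) (f (m (h) (p)) (p))) (p)) (f (m (h) (f (p) (p))) (m (h) (f (p) (p)))))  →  (f (m (w (p)) (f (m (h) (p)) (p))) (f (m (h) (f (p) (p))) (m (h) (f (p) (p)))))
2. (f (m (w (p)) (f (m (h) (p)) (p))) (f (m (h) (f (p) (p))) (m (h) (f (p) (p)))))  →  (f (m (w (p)) (m (h) (p))) (f (m (h) (f (p) (p))) (m (h) (f (p) (p)))))
3. (f (m (w (p)) (m (h) (p))) (f (m (h) (f (p) (p))) (m (h) (f (p) (p)))))  →  (f (m (w (p)) (m (h) (p))) (f (m (h) (p)) (m (h) (f (p) (p)))))
4. (f (m (w (p)) (m (h) (p))) (f (m (h) (p)) (m (h) (f (p) (p)))))  →  (f (m (w (p)) (m (h) (p))) (f (m (h) (p)) (m (h) (p))))


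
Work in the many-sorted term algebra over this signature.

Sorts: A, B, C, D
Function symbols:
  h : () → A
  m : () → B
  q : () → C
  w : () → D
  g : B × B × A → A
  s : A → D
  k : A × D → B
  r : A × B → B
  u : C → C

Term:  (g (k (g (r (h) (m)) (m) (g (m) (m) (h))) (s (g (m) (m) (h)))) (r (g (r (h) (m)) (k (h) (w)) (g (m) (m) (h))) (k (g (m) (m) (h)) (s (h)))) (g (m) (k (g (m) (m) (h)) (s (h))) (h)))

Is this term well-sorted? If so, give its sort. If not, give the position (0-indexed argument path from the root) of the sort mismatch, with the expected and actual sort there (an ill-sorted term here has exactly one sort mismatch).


well-sorted; sort = A

        (h) : A
        (m) : B
      (r (h) (m)) : B
      (m) : B
        (m) : B
        (m) : B
        (h) : A
      (g (m) (m) (h)) : A
    (g (r (h) (m)) (m) (g (m) (m) (h))) : A
        (m) : B
        (m) : B
        (h) : A
      (g (m) (m) (h)) : A
    (s (g (m) (m) (h))) : D
  (k (g (r (h) (m)) (m) (g (m) (m) (h))) (s (g (m) (m) (h)))) : B
        (h) : A
        (m) : B
      (r (h) (m)) : B
        (h) : A
        (w) : D
      (k (h) (w)) : B
        (m) : B
        (m) : B
        (h) : A
      (g (m) (m) (h)) : A
    (g (r (h) (m)) (k (h) (w)) (g (m) (m) (h))) : A
        (m) : B
        (m) : B
        (h) : A
      (g (m) (m) (h)) : A
        (h) : A
      (s (h)) : D
    (k (g (m) (m) (h)) (s (h))) : B
  (r (g (r (h) (m)) (k (h) (w)) (g (m) (m) (h))) (k (g (m) (m) (h)) (s (h)))) : B
    (m) : B
        (m) : B
        (m) : B
        (h) : A
      (g (m) (m) (h)) : A
        (h) : A
      (s (h)) : D
    (k (g (m) (m) (h)) (s (h))) : B
    (h) : A
  (g (m) (k (g (m) (m) (h)) (s (h))) (h)) : A
(g (k (g (r (h) (m)) (m) (g (m) (m) (h))) (s (g (m) (m) (h)))) (r (g (r (h) (m)) (k (h) (w)) (g (m) (m) (h))) (k (g (m) (m) (h)) (s (h)))) (g (m) (k (g (m) (m) (h)) (s (h))) (h))) : A


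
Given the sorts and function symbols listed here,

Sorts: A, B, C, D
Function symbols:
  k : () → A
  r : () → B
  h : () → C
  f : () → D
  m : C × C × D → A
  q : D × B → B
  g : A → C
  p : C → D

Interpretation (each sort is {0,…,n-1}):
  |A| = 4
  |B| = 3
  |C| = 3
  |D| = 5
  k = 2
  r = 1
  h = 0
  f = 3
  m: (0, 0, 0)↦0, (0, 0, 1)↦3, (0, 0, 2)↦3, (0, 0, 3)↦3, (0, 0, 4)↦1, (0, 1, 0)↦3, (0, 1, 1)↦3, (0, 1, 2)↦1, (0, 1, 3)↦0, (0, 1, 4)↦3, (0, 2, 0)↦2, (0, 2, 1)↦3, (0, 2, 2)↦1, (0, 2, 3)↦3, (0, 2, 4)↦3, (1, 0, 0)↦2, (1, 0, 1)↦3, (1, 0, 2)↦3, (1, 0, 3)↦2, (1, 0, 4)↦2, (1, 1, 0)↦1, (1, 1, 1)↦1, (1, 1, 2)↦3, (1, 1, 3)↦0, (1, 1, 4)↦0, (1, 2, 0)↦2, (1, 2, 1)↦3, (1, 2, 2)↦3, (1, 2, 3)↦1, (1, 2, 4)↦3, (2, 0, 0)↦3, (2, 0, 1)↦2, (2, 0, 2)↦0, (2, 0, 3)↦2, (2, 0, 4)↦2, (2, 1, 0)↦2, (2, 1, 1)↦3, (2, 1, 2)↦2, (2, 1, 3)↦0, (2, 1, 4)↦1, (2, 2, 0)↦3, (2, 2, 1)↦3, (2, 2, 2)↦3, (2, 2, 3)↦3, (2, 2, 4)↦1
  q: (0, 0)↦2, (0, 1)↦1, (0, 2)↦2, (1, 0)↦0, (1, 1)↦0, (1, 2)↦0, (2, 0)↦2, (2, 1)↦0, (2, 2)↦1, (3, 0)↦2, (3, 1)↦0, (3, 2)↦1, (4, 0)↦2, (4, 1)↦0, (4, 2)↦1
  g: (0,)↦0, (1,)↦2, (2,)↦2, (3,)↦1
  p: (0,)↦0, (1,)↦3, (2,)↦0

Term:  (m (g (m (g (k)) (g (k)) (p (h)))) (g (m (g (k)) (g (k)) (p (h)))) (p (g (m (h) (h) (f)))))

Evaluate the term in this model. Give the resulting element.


value = 0

  k = 2
  (g (k)) = g(2,) = 2
  k = 2
  (g (k)) = g(2,) = 2
  h = 0
  (p (h)) = p(0,) = 0
  (m (g (k)) (g (k)) (p (h))) = m(2, 2, 0) = 3
  (g (m (g (k)) (g (k)) (p (h)))) = g(3,) = 1
  k = 2
  (g (k)) = g(2,) = 2
  k = 2
  (g (k)) = g(2,) = 2
  h = 0
  (p (h)) = p(0,) = 0
  (m (g (k)) (g (k)) (p (h))) = m(2, 2, 0) = 3
  (g (m (g (k)) (g (k)) (p (h)))) = g(3,) = 1
  h = 0
  h = 0
  f = 3
  (m (h) (h) (f)) = m(0, 0, 3) = 3
  (g (m (h) (h) (f))) = g(3,) = 1
  (p (g (m (h) (h) (f)))) = p(1,) = 3
  (m (g (m (g (k)) (g (k)) (p (h)))) (g (m (g (k)) (g (k)) (p (h)))) (p (g (m (h) (h) (f))))) = m(1, 1, 3) = 0


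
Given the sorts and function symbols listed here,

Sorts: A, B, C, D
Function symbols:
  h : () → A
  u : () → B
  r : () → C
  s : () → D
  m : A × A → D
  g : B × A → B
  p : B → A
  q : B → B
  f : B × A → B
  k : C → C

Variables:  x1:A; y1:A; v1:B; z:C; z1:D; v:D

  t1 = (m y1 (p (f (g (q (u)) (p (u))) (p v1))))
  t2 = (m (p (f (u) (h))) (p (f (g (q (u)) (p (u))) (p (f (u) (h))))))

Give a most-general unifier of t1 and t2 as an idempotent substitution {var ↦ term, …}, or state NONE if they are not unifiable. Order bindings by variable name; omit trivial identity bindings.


{v1 ↦ (f (u) (h)), y1 ↦ (p (f (u) (h)))}


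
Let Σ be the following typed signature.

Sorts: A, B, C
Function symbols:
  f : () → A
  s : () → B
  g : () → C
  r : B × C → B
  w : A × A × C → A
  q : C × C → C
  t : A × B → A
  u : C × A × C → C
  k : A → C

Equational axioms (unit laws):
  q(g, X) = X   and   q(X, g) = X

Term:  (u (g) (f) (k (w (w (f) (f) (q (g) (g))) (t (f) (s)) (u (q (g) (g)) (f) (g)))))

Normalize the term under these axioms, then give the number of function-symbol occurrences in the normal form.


size = 16

1. (u (g) (f) (k (w (w (f) (f) (q (g) (g))) (t (f) (s)) (u (q (g) (g)) (f) (g)))))  →  (u (g) (f) (k (w (w (f) (f) (g)) (t (f) (s)) (u (q (g) (g)) (f) (g)))))
2. (u (g) (f) (k (w (w (f) (f) (g)) (t (f) (s)) (u (q (g) (g)) (f) (g)))))  →  (u (g) (f) (k (w (w (f) (f) (g)) (t (f) (s)) (u (g) (f) (g)))))
normal form: (u (g) (f) (k (w (w (f) (f) (g)) (t (f) (s)) (u (g) (f) (g)))))


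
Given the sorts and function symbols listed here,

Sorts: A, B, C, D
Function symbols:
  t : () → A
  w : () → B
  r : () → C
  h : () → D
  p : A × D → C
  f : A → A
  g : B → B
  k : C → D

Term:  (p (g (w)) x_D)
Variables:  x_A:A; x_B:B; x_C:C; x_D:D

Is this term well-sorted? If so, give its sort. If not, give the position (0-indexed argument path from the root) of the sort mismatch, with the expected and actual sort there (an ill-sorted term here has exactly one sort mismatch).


ill-sorted at position [0]: expected A, got B

    (w) : B
  (g (w)) : B
  x_D : D
(p (g (w)) x_D) : ✗ arg 0 at [0] has sort B, expected A


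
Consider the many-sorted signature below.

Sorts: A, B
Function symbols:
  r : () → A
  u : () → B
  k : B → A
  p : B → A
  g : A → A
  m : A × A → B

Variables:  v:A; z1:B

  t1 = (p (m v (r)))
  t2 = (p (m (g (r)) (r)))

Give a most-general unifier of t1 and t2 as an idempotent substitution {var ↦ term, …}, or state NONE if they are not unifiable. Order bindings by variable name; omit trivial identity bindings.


{v ↦ (g (r))}


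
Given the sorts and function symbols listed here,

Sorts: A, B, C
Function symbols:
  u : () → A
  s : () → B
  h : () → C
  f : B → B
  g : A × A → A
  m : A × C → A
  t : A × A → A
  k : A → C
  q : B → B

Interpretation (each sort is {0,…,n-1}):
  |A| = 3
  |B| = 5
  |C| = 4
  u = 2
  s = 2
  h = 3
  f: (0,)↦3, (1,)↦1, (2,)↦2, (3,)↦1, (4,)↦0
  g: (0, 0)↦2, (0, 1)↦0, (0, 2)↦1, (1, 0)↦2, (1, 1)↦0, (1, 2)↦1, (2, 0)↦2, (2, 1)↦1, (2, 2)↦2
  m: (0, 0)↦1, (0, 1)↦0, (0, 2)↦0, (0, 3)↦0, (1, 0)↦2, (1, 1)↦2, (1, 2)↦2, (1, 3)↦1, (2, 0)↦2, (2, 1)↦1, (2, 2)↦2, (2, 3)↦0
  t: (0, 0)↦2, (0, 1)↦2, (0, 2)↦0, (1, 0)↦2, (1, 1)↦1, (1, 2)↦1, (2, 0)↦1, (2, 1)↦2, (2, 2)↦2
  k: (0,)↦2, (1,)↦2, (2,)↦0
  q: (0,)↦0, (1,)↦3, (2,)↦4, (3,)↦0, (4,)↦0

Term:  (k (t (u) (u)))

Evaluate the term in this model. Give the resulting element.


value = 0

  u = 2
  u = 2
  (t (u) (u)) = t(2, 2) = 2
  (k (t (u) (u))) = k(2,) = 0


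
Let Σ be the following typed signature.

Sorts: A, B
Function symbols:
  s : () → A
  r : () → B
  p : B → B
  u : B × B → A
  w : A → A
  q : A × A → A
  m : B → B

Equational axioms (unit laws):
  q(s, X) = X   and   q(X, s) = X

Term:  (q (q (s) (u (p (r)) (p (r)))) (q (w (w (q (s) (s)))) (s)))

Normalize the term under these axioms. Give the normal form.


normal form = (q (u (p (r)) (p (r))) (w (w (s))))

1. (q (q (s) (u (p (r)) (p (r)))) (q (w (w (q (s) (s)))) (s)))  →  (q (u (p (r)) (p (r))) (q (w (w (q (s) (s)))) (s)))
2. (q (u (p (r)) (p (r))) (q (w (w (q (s) (s)))) (s)))  →  (q (u (p (r)) (p (r))) (w (w (q (s) (s)))))
3. (q (u (p (r)) (p (r))) (w (w (q (s) (s)))))  →  (q (u (p (r)) (p (r))) (w (w (s))))


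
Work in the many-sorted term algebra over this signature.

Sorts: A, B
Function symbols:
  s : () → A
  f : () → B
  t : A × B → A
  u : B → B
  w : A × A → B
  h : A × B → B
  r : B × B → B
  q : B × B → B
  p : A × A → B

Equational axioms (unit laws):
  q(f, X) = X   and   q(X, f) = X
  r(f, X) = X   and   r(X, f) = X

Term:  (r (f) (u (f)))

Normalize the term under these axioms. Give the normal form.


normal form = (u (f))

1. (r (f) (u (f)))  →  (u (f))


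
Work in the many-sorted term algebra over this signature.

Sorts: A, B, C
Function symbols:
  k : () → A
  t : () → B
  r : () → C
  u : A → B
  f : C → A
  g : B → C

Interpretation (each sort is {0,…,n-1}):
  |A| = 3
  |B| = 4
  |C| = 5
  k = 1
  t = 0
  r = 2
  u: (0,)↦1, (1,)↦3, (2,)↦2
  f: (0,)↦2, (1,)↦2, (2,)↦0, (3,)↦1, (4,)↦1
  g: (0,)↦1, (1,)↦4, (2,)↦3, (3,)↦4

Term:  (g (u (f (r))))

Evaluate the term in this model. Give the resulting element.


  r = 2
  (f (r)) = f(2,) = 0
  (u (f (r))) = u(0,) = 1
  (g (u (f (r)))) = g(1,) = 4

value = 4


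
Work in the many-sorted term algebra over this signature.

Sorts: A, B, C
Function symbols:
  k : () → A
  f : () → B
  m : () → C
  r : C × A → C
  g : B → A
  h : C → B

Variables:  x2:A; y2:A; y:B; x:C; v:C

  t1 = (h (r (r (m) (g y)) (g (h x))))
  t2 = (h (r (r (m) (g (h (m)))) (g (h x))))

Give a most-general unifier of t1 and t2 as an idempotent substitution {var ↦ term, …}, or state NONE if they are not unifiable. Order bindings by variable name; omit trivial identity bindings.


{y ↦ (h (m))}


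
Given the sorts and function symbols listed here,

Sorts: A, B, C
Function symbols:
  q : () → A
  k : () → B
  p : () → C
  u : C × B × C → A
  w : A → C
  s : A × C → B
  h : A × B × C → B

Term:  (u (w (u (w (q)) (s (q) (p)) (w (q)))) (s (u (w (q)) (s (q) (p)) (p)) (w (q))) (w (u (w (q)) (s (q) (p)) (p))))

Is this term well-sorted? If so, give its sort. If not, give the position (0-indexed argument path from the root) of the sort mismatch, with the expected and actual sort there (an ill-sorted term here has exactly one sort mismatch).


well-sorted; sort = A

        (q) : A
      (w (q)) : C
        (q) : A
        (p) : C
      (s (q) (p)) : B
        (q) : A
      (w (q)) : C
    (u (w (q)) (s (q) (p)) (w (q))) : A
  (w (u (w (q)) (s (q) (p)) (w (q)))) : C
        (q) : A
      (w (q)) : C
        (q) : A
        (p) : C
      (s (q) (p)) : B
      (p) : C
    (u (w (q)) (s (q) (p)) (p)) : A
      (q) : A
    (w (q)) : C
  (s (u (w (q)) (s (q) (p)) (p)) (w (q))) : B
        (q) : A
      (w (q)) : C
        (q) : A
        (p) : C
      (s (q) (p)) : B
      (p) : C
    (u (w (q)) (s (q) (p)) (p)) : A
  (w (u (w (q)) (s (q) (p)) (p))) : C
(u (w (u (w (q)) (s (q) (p)) (w (q)))) (s (u (w (q)) (s (q) (p)) (p)) (w (q))) (w (u (w (q)) (s (q) (p)) (p)))) : A


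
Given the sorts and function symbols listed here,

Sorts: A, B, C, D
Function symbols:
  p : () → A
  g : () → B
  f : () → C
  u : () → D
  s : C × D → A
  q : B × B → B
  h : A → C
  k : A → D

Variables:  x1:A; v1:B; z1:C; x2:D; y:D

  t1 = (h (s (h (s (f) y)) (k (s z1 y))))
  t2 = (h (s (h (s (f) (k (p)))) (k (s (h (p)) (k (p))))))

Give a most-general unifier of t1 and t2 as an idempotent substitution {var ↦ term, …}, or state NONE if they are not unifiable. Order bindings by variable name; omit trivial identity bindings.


{y ↦ (k (p)), z1 ↦ (h (p))}


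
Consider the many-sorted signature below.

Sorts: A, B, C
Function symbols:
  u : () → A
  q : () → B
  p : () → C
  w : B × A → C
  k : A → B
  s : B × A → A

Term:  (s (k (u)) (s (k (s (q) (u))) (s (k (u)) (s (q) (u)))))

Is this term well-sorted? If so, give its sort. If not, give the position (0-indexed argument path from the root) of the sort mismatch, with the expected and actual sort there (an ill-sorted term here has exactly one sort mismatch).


well-sorted; sort = A

    (u) : A
  (k (u)) : B
        (q) : B
        (u) : A
      (s (q) (u)) : A
    (k (s (q) (u))) : B
        (u) : A
      (k (u)) : B
        (q) : B
        (u) : A
      (s (q) (u)) : A
    (s (k (u)) (s (q) (u))) : A
  (s (k (s (q) (u))) (s (k (u)) (s (q) (u)))) : A
(s (k (u)) (s (k (s (q) (u))) (s (k (u)) (s (q) (u))))) : A


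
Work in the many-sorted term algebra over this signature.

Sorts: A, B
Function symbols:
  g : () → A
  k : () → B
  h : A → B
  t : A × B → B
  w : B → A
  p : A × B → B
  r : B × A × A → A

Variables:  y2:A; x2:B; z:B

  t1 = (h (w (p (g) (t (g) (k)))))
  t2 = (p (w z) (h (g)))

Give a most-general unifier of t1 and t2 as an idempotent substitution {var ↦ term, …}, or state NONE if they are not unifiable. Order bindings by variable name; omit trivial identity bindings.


head clash or occurs-check failure — not unifiable

NONE (not unifiable)


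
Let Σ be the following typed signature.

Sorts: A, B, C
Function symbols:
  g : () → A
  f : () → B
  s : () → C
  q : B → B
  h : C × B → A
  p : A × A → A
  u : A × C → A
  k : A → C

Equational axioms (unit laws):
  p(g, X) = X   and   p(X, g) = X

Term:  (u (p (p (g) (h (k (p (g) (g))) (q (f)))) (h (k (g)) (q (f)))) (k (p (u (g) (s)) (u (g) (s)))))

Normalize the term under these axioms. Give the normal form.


normal form = (u (p (h (k (g)) (q (f))) (h (k (g)) (q (f)))) (k (p (u (g) (s)) (u (g) (s)))))

1. (u (p (p (g) (h (k (p (g) (g))) (q (f)))) (h (k (g)) (q (f)))) (k (p (u (g) (s)) (u (g) (s)))))  →  (u (p (h (k (p (g) (g))) (q (f))) (h (k (g)) (q (f)))) (k (p (u (g) (s)) (u (g) (s)))))
2. (u (p (h (k (p (g) (g))) (q (f))) (h (k (g)) (q (f)))) (k (p (u (g) (s)) (u (g) (s)))))  →  (u (p (h (k (g)) (q (f))) (h (k (g)) (q (f)))) (k (p (u (g) (s)) (u (g) (s)))))


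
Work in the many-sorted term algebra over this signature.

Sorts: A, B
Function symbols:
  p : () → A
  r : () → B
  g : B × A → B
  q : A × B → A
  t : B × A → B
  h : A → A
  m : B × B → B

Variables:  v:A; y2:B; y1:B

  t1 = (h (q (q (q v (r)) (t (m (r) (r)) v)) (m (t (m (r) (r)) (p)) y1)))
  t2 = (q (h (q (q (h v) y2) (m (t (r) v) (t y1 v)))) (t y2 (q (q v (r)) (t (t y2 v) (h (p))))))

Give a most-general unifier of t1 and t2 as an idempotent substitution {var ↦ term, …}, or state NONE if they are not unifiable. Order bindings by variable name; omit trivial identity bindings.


head clash or occurs-check failure — not unifiable

NONE (not unifiable)


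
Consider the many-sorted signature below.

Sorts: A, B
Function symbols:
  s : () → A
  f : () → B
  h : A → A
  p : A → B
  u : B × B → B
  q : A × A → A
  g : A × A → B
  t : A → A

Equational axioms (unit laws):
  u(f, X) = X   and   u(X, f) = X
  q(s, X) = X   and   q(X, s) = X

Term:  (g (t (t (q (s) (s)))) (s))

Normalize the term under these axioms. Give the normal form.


normal form = (g (t (t (s))) (s))

1. (g (t (t (q (s) (s)))) (s))  →  (g (t (t (s))) (s))


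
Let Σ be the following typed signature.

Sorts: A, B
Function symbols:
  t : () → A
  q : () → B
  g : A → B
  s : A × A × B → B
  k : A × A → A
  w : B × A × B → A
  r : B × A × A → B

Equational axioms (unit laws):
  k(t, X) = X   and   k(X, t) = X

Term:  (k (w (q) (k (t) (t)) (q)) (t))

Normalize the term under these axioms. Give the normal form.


1. (k (w (q) (k (t) (t)) (q)) (t))  →  (w (q) (k (t) (t)) (q))
2. (w (q) (k (t) (t)) (q))  →  (w (q) (t) (q))

normal form = (w (q) (t) (q))


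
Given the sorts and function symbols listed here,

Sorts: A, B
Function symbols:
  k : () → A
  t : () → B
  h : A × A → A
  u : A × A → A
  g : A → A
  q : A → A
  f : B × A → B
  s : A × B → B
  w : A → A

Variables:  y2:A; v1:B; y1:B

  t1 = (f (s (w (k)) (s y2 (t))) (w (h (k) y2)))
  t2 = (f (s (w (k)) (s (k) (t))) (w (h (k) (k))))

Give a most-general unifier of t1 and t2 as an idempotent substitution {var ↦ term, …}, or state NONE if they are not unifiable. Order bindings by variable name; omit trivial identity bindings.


{y2 ↦ (k)}


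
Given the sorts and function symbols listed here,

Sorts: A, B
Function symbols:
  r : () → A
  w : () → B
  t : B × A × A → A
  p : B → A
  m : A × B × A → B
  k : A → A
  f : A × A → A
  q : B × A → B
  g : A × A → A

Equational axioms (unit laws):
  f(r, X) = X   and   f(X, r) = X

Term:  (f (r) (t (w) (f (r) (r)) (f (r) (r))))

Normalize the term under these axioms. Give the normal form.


1. (f (r) (t (w) (f (r) (r)) (f (r) (r))))  →  (t (w) (f (r) (r)) (f (r) (r)))
2. (t (w) (f (r) (r)) (f (r) (r)))  →  (t (w) (r) (f (r) (r)))
3. (t (w) (r) (f (r) (r)))  →  (t (w) (r) (r))

normal form = (t (w) (r) (r))


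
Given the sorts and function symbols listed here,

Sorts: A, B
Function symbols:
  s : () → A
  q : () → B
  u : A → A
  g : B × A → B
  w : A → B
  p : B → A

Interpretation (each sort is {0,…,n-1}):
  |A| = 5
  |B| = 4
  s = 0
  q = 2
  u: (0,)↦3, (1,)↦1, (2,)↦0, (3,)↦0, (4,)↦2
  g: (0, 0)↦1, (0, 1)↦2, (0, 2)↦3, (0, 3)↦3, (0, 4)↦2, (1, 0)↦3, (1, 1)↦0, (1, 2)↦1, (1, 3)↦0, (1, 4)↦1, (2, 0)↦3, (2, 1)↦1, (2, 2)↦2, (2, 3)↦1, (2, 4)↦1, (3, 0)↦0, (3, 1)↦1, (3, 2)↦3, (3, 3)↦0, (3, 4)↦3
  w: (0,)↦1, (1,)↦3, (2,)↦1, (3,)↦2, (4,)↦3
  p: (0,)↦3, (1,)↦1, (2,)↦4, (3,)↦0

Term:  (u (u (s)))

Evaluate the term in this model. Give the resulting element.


  s = 0
  (u (s)) = u(0,) = 3
  (u (u (s))) = u(3,) = 0

value = 0


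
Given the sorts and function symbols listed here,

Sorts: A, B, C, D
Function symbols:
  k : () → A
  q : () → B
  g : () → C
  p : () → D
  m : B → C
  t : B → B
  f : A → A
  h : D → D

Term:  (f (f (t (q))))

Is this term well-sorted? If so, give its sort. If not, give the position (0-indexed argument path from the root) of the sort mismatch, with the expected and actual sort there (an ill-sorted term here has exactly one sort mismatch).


      (q) : B
    (t (q)) : B
  (f (t (q))) : ✗ arg 0 at [0, 0] has sort B, expected A

ill-sorted at position [0, 0]: expected A, got B


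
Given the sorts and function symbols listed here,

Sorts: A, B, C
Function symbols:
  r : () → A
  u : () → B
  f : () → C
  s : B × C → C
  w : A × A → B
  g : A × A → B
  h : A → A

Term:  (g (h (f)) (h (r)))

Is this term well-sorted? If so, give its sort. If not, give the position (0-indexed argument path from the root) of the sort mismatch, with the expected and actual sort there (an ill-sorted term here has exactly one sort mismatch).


    (f) : C
  (h (f)) : ✗ arg 0 at [0, 0] has sort C, expected A
    (r) : A
  (h (r)) : A

ill-sorted at position [0, 0]: expected A, got C


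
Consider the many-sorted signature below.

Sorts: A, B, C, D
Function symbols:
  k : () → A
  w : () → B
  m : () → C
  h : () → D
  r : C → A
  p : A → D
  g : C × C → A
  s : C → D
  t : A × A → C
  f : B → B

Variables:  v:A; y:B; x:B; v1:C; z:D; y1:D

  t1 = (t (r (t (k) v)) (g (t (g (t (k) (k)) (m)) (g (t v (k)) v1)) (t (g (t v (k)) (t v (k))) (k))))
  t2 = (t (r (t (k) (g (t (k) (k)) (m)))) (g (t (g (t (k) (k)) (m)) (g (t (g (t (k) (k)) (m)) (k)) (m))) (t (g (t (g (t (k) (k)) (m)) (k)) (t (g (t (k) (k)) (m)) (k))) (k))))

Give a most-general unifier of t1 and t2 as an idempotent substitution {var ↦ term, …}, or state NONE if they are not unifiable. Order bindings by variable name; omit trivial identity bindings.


{v ↦ (g (t (k) (k)) (m)), v1 ↦ (m)}


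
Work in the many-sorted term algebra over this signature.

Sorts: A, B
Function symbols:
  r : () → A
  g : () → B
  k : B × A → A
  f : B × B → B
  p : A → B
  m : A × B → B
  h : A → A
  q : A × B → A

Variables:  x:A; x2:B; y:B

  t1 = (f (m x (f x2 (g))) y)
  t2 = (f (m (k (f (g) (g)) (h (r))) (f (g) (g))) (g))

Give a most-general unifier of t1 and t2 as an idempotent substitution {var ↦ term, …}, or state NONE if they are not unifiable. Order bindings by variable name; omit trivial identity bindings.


{x ↦ (k (f (g) (g)) (h (r))), x2 ↦ (g), y ↦ (g)}


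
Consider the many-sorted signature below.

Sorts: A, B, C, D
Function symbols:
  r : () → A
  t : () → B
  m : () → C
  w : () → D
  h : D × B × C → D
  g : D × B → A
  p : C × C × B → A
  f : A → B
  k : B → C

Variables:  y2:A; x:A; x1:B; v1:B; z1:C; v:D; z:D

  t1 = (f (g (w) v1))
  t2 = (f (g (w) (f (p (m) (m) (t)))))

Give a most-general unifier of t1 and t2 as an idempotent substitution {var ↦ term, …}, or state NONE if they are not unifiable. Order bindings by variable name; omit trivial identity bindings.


{v1 ↦ (f (p (m) (m) (t)))}


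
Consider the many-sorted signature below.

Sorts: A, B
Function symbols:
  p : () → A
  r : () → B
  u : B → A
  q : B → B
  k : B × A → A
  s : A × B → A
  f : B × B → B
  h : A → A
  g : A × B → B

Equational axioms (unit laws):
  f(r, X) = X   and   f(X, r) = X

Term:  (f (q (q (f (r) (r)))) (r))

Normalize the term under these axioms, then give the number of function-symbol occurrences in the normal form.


size = 3

1. (f (q (q (f (r) (r)))) (r))  →  (q (q (f (r) (r))))
2. (q (q (f (r) (r))))  →  (q (q (r)))
normal form: (q (q (r)))


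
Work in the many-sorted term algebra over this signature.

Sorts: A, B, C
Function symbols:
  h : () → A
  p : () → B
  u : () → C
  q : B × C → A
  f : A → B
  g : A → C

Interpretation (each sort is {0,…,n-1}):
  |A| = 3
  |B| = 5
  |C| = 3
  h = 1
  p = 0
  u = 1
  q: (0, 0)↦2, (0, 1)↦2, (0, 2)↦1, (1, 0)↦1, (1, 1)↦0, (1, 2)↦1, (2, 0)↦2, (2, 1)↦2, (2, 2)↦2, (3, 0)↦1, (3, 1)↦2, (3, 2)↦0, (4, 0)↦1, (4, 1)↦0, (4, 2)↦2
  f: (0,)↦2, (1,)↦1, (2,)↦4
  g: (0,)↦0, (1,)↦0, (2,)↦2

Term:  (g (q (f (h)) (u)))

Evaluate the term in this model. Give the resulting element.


  h = 1
  (f (h)) = f(1,) = 1
  u = 1
  (q (f (h)) (u)) = q(1, 1) = 0
  (g (q (f (h)) (u))) = g(0,) = 0

value = 0


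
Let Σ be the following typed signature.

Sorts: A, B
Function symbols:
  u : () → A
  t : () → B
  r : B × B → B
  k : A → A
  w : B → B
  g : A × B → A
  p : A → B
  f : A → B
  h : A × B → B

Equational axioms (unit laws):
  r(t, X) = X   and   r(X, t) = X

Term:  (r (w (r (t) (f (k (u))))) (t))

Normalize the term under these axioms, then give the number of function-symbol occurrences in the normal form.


size = 4

1. (r (w (r (t) (f (k (u))))) (t))  →  (w (r (t) (f (k (u)))))
2. (w (r (t) (f (k (u)))))  →  (w (f (k (u))))
normal form: (w (f (k (u))))


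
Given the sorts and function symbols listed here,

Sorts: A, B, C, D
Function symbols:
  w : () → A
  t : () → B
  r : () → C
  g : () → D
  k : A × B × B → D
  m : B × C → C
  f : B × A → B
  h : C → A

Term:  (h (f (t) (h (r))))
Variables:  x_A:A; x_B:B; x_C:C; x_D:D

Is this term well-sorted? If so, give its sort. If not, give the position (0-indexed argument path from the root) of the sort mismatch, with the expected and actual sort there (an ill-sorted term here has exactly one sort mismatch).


    (t) : B
      (r) : C
    (h (r)) : A
  (f (t) (h (r))) : B
(h (f (t) (h (r)))) : ✗ arg 0 at [0] has sort B, expected C

ill-sorted at position [0]: expected C, got B


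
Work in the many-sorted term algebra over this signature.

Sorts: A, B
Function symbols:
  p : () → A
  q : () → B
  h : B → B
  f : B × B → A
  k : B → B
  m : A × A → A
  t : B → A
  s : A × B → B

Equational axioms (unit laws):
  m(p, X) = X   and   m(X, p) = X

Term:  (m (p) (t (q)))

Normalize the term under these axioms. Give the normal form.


normal form = (t (q))

1. (m (p) (t (q)))  →  (t (q))


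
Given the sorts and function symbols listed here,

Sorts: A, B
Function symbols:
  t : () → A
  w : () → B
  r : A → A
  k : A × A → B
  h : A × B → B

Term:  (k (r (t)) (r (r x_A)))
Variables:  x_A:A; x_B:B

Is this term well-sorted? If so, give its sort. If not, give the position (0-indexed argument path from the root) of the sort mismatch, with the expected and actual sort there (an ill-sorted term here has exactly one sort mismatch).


well-sorted; sort = B

    (t) : A
  (r (t)) : A
      x_A : A
    (r x_A) : A
  (r (r x_A)) : A
(k (r (t)) (r (r x_A))) : B


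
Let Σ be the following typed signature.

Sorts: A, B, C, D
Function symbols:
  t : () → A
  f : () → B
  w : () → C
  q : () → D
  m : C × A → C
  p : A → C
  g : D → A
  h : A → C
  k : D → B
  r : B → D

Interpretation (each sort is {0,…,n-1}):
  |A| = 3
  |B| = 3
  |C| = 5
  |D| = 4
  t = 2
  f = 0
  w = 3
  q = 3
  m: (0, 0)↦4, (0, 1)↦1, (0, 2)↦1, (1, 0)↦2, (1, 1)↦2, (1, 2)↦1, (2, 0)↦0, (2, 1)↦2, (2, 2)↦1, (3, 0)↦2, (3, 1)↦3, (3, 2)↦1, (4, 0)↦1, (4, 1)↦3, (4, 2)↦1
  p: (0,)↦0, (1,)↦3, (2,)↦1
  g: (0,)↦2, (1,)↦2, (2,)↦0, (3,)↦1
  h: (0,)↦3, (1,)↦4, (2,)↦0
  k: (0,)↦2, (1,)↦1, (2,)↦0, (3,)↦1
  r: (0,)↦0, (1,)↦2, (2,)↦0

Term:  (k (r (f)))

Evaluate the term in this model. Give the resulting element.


  f = 0
  (r (f)) = r(0,) = 0
  (k (r (f))) = k(0,) = 2

value = 2
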